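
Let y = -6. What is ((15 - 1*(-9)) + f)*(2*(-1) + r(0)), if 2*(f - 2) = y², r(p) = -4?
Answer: -264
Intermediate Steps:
f = 20 (f = 2 + (½)*(-6)² = 2 + (½)*36 = 2 + 18 = 20)
((15 - 1*(-9)) + f)*(2*(-1) + r(0)) = ((15 - 1*(-9)) + 20)*(2*(-1) - 4) = ((15 + 9) + 20)*(-2 - 4) = (24 + 20)*(-6) = 44*(-6) = -264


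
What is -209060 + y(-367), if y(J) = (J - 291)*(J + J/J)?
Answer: 31768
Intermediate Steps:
y(J) = (1 + J)*(-291 + J) (y(J) = (-291 + J)*(J + 1) = (-291 + J)*(1 + J) = (1 + J)*(-291 + J))
-209060 + y(-367) = -209060 + (-291 + (-367)**2 - 290*(-367)) = -209060 + (-291 + 134689 + 106430) = -209060 + 240828 = 31768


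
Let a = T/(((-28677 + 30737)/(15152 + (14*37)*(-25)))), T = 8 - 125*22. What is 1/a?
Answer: -515/1509471 ≈ -0.00034118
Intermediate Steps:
T = -2742 (T = 8 - 2750 = -2742)
a = -1509471/515 (a = -2742*(15152 + (14*37)*(-25))/(-28677 + 30737) = -2742/(2060/(15152 + 518*(-25))) = -2742/(2060/(15152 - 12950)) = -2742/(2060/2202) = -2742/(2060*(1/2202)) = -2742/1030/1101 = -2742*1101/1030 = -1509471/515 ≈ -2931.0)
1/a = 1/(-1509471/515) = -515/1509471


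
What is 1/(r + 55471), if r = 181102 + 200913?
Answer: 1/437486 ≈ 2.2858e-6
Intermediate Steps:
r = 382015
1/(r + 55471) = 1/(382015 + 55471) = 1/437486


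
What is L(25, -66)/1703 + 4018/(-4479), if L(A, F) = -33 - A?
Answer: -7102436/7627737 ≈ -0.93113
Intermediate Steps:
L(25, -66)/1703 + 4018/(-4479) = (-33 - 1*25)/1703 + 4018/(-4479) = (-33 - 25)*(1/1703) + 4018*(-1/4479) = -58*1/1703 - 4018/4479 = -58/1703 - 4018/4479 = -7102436/7627737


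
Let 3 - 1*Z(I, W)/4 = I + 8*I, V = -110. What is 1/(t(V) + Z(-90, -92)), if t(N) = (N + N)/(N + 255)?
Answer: 29/94264 ≈ 0.00030765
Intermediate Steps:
Z(I, W) = 12 - 36*I (Z(I, W) = 12 - 4*(I + 8*I) = 12 - 36*I)
t(N) = 2*N/(255 + N) (t(N) = (2*N)/(255 + N) = 2*N/(255 + N))
1/(t(V) + Z(-90, -92)) = 1/(2*(-110)/(255 - 110) + (12 - 36*(-90))) = 1/(2*(-110)/145 + (12 + 3240)) = 1/(2*(-110)*(1/145) + 3252) = 1/(-44/29 + 3252) = 1/(94264/29) = 29/94264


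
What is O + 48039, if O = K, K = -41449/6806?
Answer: 326911985/6806 ≈ 48033.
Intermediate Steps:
K = -41449/6806 (K = -41449*1/6806 = -41449/6806 ≈ -6.0901)
O = -41449/6806 ≈ -6.0901
O + 48039 = -41449/6806 + 48039 = 326911985/6806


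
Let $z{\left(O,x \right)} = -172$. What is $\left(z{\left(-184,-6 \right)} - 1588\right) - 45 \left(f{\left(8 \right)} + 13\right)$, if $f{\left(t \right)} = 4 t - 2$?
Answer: $-3695$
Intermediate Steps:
$f{\left(t \right)} = -2 + 4 t$
$\left(z{\left(-184,-6 \right)} - 1588\right) - 45 \left(f{\left(8 \right)} + 13\right) = \left(-172 - 1588\right) - 45 \left(\left(-2 + 4 \cdot 8\right) + 13\right) = -1760 - 45 \left(\left(-2 + 32\right) + 13\right) = -1760 - 45 \left(30 + 13\right) = -1760 - 1935 = -3695$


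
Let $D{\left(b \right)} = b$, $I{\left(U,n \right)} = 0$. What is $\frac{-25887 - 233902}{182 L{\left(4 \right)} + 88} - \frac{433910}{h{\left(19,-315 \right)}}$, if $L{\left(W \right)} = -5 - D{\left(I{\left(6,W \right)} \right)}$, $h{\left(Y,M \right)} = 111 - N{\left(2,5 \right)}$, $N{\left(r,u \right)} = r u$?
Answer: $- \frac{330435331}{83022} \approx -3980.1$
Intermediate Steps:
$h{\left(Y,M \right)} = 101$ ($h{\left(Y,M \right)} = 111 - 2 \cdot 5 = 111 - 10 = 101$)
$L{\left(W \right)} = -5$ ($L{\left(W \right)} = -5 - 0 = -5 + 0 = -5$)
$\frac{-25887 - 233902}{182 L{\left(4 \right)} + 88} - \frac{433910}{h{\left(19,-315 \right)}} = \frac{-25887 - 233902}{182 \left(-5\right) + 88} - \frac{433910}{101} = \frac{-25887 - 233902}{-910 + 88} - \frac{433910}{101} = - \frac{259789}{-822} - \frac{433910}{101} = \left(-259789\right) \left(- \frac{1}{822}\right) - \frac{433910}{101} = \frac{259789}{822} - \frac{433910}{101} = - \frac{330435331}{83022}$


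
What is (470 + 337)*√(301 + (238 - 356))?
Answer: 807*√183 ≈ 10917.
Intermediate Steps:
(470 + 337)*√(301 + (238 - 356)) = 807*√(301 - 118) = 807*√183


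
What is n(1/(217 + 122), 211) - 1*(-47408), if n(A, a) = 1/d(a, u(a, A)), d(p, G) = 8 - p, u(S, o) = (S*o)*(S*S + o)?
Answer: 9623823/203 ≈ 47408.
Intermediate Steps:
u(S, o) = S*o*(o + S**2) (u(S, o) = (S*o)*(S**2 + o) = (S*o)*(o + S**2) = S*o*(o + S**2))
n(A, a) = 1/(8 - a)
n(1/(217 + 122), 211) - 1*(-47408) = -1/(-8 + 211) - 1*(-47408) = -1/203 + 47408 = 9623823/203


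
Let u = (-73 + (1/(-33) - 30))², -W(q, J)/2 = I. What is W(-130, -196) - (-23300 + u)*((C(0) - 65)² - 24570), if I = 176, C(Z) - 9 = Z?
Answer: -296083229128/1089 ≈ -2.7189e+8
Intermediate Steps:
C(Z) = 9 + Z
W(q, J) = -352 (W(q, J) = -2*176 = -352)
u = 11560000/1089 (u = (-73 + (-1/33 - 30))² = (-73 - 991/33)² = (-3400/33)² = 11560000/1089 ≈ 10615.)
W(-130, -196) - (-23300 + u)*((C(0) - 65)² - 24570) = -352 - (-23300 + 11560000/1089)*(((9 + 0) - 65)² - 24570) = -352 - (-13813700)*((9 - 65)² - 24570)/1089 = -352 - (-13813700)*((-56)² - 24570)/1089 = -352 - (-13813700)*(3136 - 24570)/1089 = -352 - (-13813700)*(-21434)/1089 = -352 - 1*296082845800/1089 = -352 - 296082845800/1089 = -296083229128/1089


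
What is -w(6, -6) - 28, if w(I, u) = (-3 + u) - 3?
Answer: -16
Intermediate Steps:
w(I, u) = -6 + u
-w(6, -6) - 28 = -(-6 - 6) - 28 = -1*(-12) - 28 = 12 - 28 = -16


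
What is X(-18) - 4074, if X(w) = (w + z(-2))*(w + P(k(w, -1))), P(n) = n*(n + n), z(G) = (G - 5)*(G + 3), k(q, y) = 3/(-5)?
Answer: -3642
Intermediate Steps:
k(q, y) = -⅗ (k(q, y) = 3*(-⅕) = -⅗)
z(G) = (-5 + G)*(3 + G)
P(n) = 2*n² (P(n) = n*(2*n) = 2*n²)
X(w) = (-7 + w)*(18/25 + w) (X(w) = (w + (-15 + (-2)² - 2*(-2)))*(w + 2*(-⅗)²) = (w + (-15 + 4 + 4))*(w + 2*(9/25)) = (w - 7)*(w + 18/25) = (-7 + w)*(18/25 + w))
X(-18) - 4074 = (-126/25 + (-18)² - 157/25*(-18)) - 4074 = (-126/25 + 324 + 2826/25) - 4074 = 432 - 4074 = -3642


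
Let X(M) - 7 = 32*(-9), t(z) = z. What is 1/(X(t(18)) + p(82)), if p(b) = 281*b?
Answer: 1/22761 ≈ 4.3935e-5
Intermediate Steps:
X(M) = -281 (X(M) = 7 + 32*(-9) = 7 - 288 = -281)
1/(X(t(18)) + p(82)) = 1/(-281 + 281*82) = 1/(-281 + 23042) = 1/22761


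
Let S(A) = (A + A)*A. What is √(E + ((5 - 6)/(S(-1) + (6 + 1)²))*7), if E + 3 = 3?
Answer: I*√357/51 ≈ 0.37048*I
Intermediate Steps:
S(A) = 2*A² (S(A) = (2*A)*A = 2*A²)
E = 0 (E = -3 + 3 = 0)
√(E + ((5 - 6)/(S(-1) + (6 + 1)²))*7) = √(0 + ((5 - 6)/(2*(-1)² + (6 + 1)²))*7) = √(0 - 1/(2*1 + 7²)*7) = √(0 - 1/(2 + 49)*7) = √(0 - 1/51*7) = √(0 - 7/51) = √(-7/51) = I*√357/51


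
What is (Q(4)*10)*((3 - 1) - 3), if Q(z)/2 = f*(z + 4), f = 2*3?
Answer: -960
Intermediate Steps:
f = 6
Q(z) = 48 + 12*z (Q(z) = 2*(6*(z + 4)) = 2*(6*(4 + z)) = 2*(24 + 6*z) = 48 + 12*z)
(Q(4)*10)*((3 - 1) - 3) = ((48 + 12*4)*10)*((3 - 1) - 3) = ((48 + 48)*10)*(2 - 3) = (96*10)*(-1) = 960*(-1) = -960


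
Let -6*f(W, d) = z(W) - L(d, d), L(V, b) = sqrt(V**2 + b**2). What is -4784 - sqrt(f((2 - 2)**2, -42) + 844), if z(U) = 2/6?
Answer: -4784 - sqrt(30382 + 252*sqrt(2))/6 ≈ -4813.2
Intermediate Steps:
z(U) = 1/3 (z(U) = 2*(1/6) = 1/3)
f(W, d) = -1/18 + sqrt(2)*sqrt(d**2)/6 (f(W, d) = -(1/3 - sqrt(d**2 + d**2))/6 = -(1/3 - sqrt(2*d**2))/6 = -(1/3 - sqrt(2)*sqrt(d**2))/6 = -1/18 + sqrt(2)*sqrt(d**2)/6)
-4784 - sqrt(f((2 - 2)**2, -42) + 844) = -4784 - sqrt((-1/18 + sqrt(2)*sqrt((-42)**2)/6) + 844) = -4784 - sqrt((-1/18 + sqrt(2)*sqrt(1764)/6) + 844) = -4784 - sqrt((-1/18 + (1/6)*sqrt(2)*42) + 844) = -4784 - sqrt((-1/18 + 7*sqrt(2)) + 844) = -4784 - sqrt(15191/18 + 7*sqrt(2))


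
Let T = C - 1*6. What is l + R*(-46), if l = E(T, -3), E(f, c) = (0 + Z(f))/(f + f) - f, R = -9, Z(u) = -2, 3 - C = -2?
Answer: 416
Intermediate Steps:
C = 5 (C = 3 - 1*(-2) = 3 + 2 = 5)
T = -1 (T = 5 - 1*6 = 5 - 6 = -1)
E(f, c) = -f - 1/f (E(f, c) = (0 - 2)/(f + f) - f = -2*1/(2*f) - f = -1/f - f = -f - 1/f)
l = 2 (l = -1*(-1) - 1/(-1) = 1 - 1*(-1) = 1 + 1 = 2)
l + R*(-46) = 2 - 9*(-46) = 2 + 414 = 416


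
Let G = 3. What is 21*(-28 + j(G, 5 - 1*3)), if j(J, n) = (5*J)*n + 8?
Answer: 210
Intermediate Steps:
j(J, n) = 8 + 5*J*n (j(J, n) = 5*J*n + 8 = 8 + 5*J*n)
21*(-28 + j(G, 5 - 1*3)) = 21*(-28 + (8 + 5*3*(5 - 1*3))) = 21*(-28 + (8 + 5*3*(5 - 3))) = 21*(-28 + (8 + 5*3*2)) = 21*(-28 + (8 + 30)) = 21*(-28 + 38) = 21*10 = 210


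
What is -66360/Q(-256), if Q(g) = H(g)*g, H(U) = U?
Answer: -8295/8192 ≈ -1.0126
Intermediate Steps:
Q(g) = g² (Q(g) = g*g = g²)
-66360/Q(-256) = -66360/((-256)²) = -66360/65536 = -66360*1/65536 = -8295/8192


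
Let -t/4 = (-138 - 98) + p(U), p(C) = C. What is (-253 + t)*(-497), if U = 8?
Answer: -327523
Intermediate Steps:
t = 912 (t = -4*((-138 - 98) + 8) = -4*(-236 + 8) = -4*(-228) = 912)
(-253 + t)*(-497) = (-253 + 912)*(-497) = 659*(-497) = -327523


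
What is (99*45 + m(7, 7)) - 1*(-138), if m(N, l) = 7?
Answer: 4600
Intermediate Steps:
(99*45 + m(7, 7)) - 1*(-138) = (99*45 + 7) - 1*(-138) = (4455 + 7) + 138 = 4462 + 138 = 4600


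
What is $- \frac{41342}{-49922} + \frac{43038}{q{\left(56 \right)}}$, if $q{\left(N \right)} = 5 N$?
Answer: $\frac{540029699}{3494540} \approx 154.54$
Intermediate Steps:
$- \frac{41342}{-49922} + \frac{43038}{q{\left(56 \right)}} = - \frac{41342}{-49922} + \frac{43038}{5 \cdot 56} = \left(-41342\right) \left(- \frac{1}{49922}\right) + \frac{43038}{280} = \frac{20671}{24961} + 43038 \cdot \frac{1}{280} = \frac{20671}{24961} + \frac{21519}{140} = \frac{540029699}{3494540}$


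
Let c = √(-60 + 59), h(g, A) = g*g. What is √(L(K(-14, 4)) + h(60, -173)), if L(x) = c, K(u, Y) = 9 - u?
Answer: √(3600 + I) ≈ 60.0 + 0.00834*I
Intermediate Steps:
h(g, A) = g²
c = I (c = √(-1) = I ≈ 1.0*I)
L(x) = I
√(L(K(-14, 4)) + h(60, -173)) = √(I + 60²) = √(I + 3600) = √(3600 + I)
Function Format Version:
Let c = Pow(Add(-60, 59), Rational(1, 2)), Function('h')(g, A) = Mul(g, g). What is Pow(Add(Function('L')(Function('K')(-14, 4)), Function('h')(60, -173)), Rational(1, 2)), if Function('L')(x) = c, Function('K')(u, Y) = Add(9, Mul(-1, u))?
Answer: Pow(Add(3600, I), Rational(1, 2)) ≈ Add(60.000, Mul(0.00834, I))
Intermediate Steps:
Function('h')(g, A) = Pow(g, 2)
c = I (c = Pow(-1, Rational(1, 2)) = I ≈ Mul(1.0000, I))
Function('L')(x) = I
Pow(Add(Function('L')(Function('K')(-14, 4)), Function('h')(60, -173)), Rational(1, 2)) = Pow(Add(I, Pow(60, 2)), Rational(1, 2)) = Pow(Add(I, 3600), Rational(1, 2)) = Pow(Add(3600, I), Rational(1, 2))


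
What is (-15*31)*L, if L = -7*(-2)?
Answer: -6510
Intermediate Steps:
L = 14
(-15*31)*L = -15*31*14 = -465*14 = -6510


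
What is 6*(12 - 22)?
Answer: -60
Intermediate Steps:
6*(12 - 22) = 6*(-10) = -60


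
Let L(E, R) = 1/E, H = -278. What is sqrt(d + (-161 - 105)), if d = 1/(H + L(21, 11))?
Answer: 7*I*sqrt(184957019)/5837 ≈ 16.31*I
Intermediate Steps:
d = -21/5837 (d = 1/(-278 + 1/21) = 1/(-5837/21) = -21/5837 ≈ -0.0035977)
sqrt(d + (-161 - 105)) = sqrt(-21/5837 + (-161 - 105)) = sqrt(-21/5837 - 266) = sqrt(-1552663/5837) = 7*I*sqrt(184957019)/5837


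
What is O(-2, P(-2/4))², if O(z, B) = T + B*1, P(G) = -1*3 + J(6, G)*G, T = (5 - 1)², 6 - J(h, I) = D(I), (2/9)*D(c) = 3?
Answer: 4489/16 ≈ 280.56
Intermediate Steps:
D(c) = 27/2 (D(c) = (9/2)*3 = 27/2)
J(h, I) = -15/2 (J(h, I) = 6 - 1*27/2 = 6 - 27/2 = -15/2)
T = 16 (T = 4² = 16)
P(G) = -3 - 15*G/2 (P(G) = -1*3 - 15*G/2 = -3 - 15*G/2)
O(z, B) = 16 + B (O(z, B) = 16 + B*1 = 16 + B)
O(-2, P(-2/4))² = (16 + (-3 - (-15)/4))² = (16 + (-3 - 15/2*(-½)))² = (16 + (-3 + 15/4))² = (16 + ¾)² = (67/4)² = 4489/16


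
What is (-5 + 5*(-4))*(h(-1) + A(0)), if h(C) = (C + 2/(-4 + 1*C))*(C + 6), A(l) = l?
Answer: 175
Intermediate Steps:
h(C) = (6 + C)*(C + 2/(-4 + C)) (h(C) = (C + 2/(-4 + C))*(6 + C) = (6 + C)*(C + 2/(-4 + C)))
(-5 + 5*(-4))*(h(-1) + A(0)) = (-5 + 5*(-4))*((12 + (-1)³ - 22*(-1) + 2*(-1)²)/(-4 - 1) + 0) = (-5 - 20)*((12 - 1 + 22 + 2*1)/(-5) + 0) = -25*(-(12 - 1 + 22 + 2)/5 + 0) = -25*(-⅕*35 + 0) = -25*(-7 + 0) = -25*(-7) = 175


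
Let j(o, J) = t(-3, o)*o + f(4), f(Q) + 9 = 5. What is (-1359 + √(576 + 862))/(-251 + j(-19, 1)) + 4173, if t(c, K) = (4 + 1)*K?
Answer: 6466791/1550 + √1438/1550 ≈ 4172.1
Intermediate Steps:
t(c, K) = 5*K
f(Q) = -4 (f(Q) = -9 + 5 = -4)
j(o, J) = -4 + 5*o² (j(o, J) = (5*o)*o - 4 = 5*o² - 4 = -4 + 5*o²)
(-1359 + √(576 + 862))/(-251 + j(-19, 1)) + 4173 = (-1359 + √(576 + 862))/(-251 + (-4 + 5*(-19)²)) + 4173 = (-1359 + √1438)/(-251 + (-4 + 5*361)) + 4173 = (-1359 + √1438)/(-251 + (-4 + 1805)) + 4173 = (-1359 + √1438)/(-251 + 1801) + 4173 = (-1359 + √1438)/1550 + 4173 = (-1359 + √1438)*(1/1550) + 4173 = (-1359/1550 + √1438/1550) + 4173 = 6466791/1550 + √1438/1550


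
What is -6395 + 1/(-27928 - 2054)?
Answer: -191734891/29982 ≈ -6395.0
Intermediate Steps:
-6395 + 1/(-27928 - 2054) = -6395 + 1/(-29982) = -6395 - 1/29982 = -191734891/29982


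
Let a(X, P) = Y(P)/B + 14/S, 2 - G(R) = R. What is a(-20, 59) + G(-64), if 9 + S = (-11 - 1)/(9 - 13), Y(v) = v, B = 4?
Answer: 941/12 ≈ 78.417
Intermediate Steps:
G(R) = 2 - R
S = -6 (S = -9 + (-11 - 1)/(9 - 13) = -9 - 12/(-4) = -9 - 12*(-¼) = -9 + 3 = -6)
a(X, P) = -7/3 + P/4 (a(X, P) = P/4 + 14/(-6) = P*(¼) + 14*(-⅙) = P/4 - 7/3 = -7/3 + P/4)
a(-20, 59) + G(-64) = (-7/3 + (¼)*59) + (2 - 1*(-64)) = (-7/3 + 59/4) + (2 + 64) = 149/12 + 66 = 941/12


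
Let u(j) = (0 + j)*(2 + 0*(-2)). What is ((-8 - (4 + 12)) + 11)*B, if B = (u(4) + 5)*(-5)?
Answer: 845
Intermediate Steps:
u(j) = 2*j (u(j) = j*(2 + 0) = j*2 = 2*j)
B = -65 (B = (2*4 + 5)*(-5) = (8 + 5)*(-5) = 13*(-5) = -65)
((-8 - (4 + 12)) + 11)*B = ((-8 - (4 + 12)) + 11)*(-65) = ((-8 - 1*16) + 11)*(-65) = ((-8 - 16) + 11)*(-65) = (-24 + 11)*(-65) = -13*(-65) = 845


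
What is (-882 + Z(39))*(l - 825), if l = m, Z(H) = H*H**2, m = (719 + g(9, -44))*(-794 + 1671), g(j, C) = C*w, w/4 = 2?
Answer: 18760263858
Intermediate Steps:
w = 8 (w = 4*2 = 8)
g(j, C) = 8*C (g(j, C) = C*8 = 8*C)
m = 321859 (m = (719 + 8*(-44))*(-794 + 1671) = (719 - 352)*877 = 367*877 = 321859)
Z(H) = H**3
l = 321859
(-882 + Z(39))*(l - 825) = (-882 + 39**3)*(321859 - 825) = (-882 + 59319)*321034 = 58437*321034 = 18760263858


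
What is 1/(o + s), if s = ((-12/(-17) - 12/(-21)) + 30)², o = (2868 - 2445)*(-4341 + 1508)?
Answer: -14161/16956108515 ≈ -8.3516e-7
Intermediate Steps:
o = -1198359 (o = 423*(-2833) = -1198359)
s = 13853284/14161 (s = ((-12*(-1/17) - 12*(-1/21)) + 30)² = ((12/17 + 4/7) + 30)² = (152/119 + 30)² = (3722/119)² = 13853284/14161 ≈ 978.27)
1/(o + s) = 1/(-1198359 + 13853284/14161) = 1/(-16956108515/14161) = -14161/16956108515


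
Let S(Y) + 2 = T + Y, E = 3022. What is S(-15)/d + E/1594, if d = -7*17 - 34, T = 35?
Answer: 24093/13549 ≈ 1.7782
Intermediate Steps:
S(Y) = 33 + Y (S(Y) = -2 + (35 + Y) = 33 + Y)
d = -153 (d = -119 - 34 = -153)
S(-15)/d + E/1594 = (33 - 15)/(-153) + 3022/1594 = 18*(-1/153) + 3022*(1/1594) = -2/17 + 1511/797 = 24093/13549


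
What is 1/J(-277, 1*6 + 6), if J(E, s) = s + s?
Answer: 1/24 ≈ 0.041667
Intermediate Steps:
J(E, s) = 2*s
1/J(-277, 1*6 + 6) = 1/(2*(1*6 + 6)) = 1/(2*(6 + 6)) = 1/(2*12) = 1/24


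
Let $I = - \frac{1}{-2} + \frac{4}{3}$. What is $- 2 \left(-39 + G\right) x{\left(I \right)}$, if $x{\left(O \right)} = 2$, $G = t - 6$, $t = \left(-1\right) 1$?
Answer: $184$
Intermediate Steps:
$t = -1$
$G = -7$ ($G = -1 - 6 = -7$)
$I = \frac{11}{6}$ ($I = \left(-1\right) \left(- \frac{1}{2}\right) + 4 \cdot \frac{1}{3} = \frac{1}{2} + \frac{4}{3} = \frac{11}{6} \approx 1.8333$)
$- 2 \left(-39 + G\right) x{\left(I \right)} = - 2 \left(-39 - 7\right) 2 = \left(-2\right) \left(-46\right) 2 = 92 \cdot 2 = 184$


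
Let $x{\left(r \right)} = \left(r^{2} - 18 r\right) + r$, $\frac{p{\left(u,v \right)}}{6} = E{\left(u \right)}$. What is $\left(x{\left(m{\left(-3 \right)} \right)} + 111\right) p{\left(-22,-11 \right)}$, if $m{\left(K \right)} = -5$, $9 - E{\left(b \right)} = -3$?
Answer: $15912$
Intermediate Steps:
$E{\left(b \right)} = 12$ ($E{\left(b \right)} = 9 - -3 = 9 + 3 = 12$)
$p{\left(u,v \right)} = 72$ ($p{\left(u,v \right)} = 6 \cdot 12 = 72$)
$x{\left(r \right)} = r^{2} - 17 r$
$\left(x{\left(m{\left(-3 \right)} \right)} + 111\right) p{\left(-22,-11 \right)} = \left(- 5 \left(-17 - 5\right) + 111\right) 72 = \left(\left(-5\right) \left(-22\right) + 111\right) 72 = \left(110 + 111\right) 72 = 221 \cdot 72 = 15912$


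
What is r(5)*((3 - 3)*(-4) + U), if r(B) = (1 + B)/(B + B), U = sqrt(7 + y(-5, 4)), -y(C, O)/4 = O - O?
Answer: 3*sqrt(7)/5 ≈ 1.5875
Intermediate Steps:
y(C, O) = 0 (y(C, O) = -4*(O - O) = -4*0 = 0)
U = sqrt(7) (U = sqrt(7 + 0) = sqrt(7) ≈ 2.6458)
r(B) = (1 + B)/(2*B) (r(B) = (1 + B)/((2*B)) = (1 + B)*(1/(2*B)) = (1 + B)/(2*B))
r(5)*((3 - 3)*(-4) + U) = ((1/2)*(1 + 5)/5)*((3 - 3)*(-4) + sqrt(7)) = ((1/2)*(1/5)*6)*(0*(-4) + sqrt(7)) = 3*(0 + sqrt(7))/5 = 3*sqrt(7)/5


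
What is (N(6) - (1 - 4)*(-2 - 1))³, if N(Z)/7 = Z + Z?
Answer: 421875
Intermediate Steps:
N(Z) = 14*Z (N(Z) = 7*(Z + Z) = 7*(2*Z) = 14*Z)
(N(6) - (1 - 4)*(-2 - 1))³ = (14*6 - (1 - 4)*(-2 - 1))³ = (84 - (-3)*(-3))³ = (84 - 1*9)³ = (84 - 9)³ = 75³ = 421875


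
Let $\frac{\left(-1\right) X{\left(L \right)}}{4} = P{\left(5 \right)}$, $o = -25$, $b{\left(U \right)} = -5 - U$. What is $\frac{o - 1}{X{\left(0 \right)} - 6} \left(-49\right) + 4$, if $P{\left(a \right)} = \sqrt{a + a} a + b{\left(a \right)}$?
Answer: $- \frac{7985}{711} - \frac{6370 \sqrt{10}}{711} \approx -39.562$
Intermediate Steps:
$P{\left(a \right)} = -5 - a + \sqrt{2} a^{\frac{3}{2}}$ ($P{\left(a \right)} = \sqrt{a + a} a - \left(5 + a\right) = \sqrt{2 a} a - \left(5 + a\right) = \sqrt{2} \sqrt{a} a - \left(5 + a\right) = \sqrt{2} a^{\frac{3}{2}} - \left(5 + a\right) = -5 - a + \sqrt{2} a^{\frac{3}{2}}$)
$X{\left(L \right)} = 40 - 20 \sqrt{10}$ ($X{\left(L \right)} = - 4 \left(-5 - 5 + \sqrt{2} \cdot 5^{\frac{3}{2}}\right) = - 4 \left(-5 - 5 + \sqrt{2} \cdot 5 \sqrt{5}\right) = - 4 \left(-5 - 5 + 5 \sqrt{10}\right) = - 4 \left(-10 + 5 \sqrt{10}\right) = 40 - 20 \sqrt{10}$)
$\frac{o - 1}{X{\left(0 \right)} - 6} \left(-49\right) + 4 = \frac{-25 - 1}{\left(40 - 20 \sqrt{10}\right) - 6} \left(-49\right) + 4 = - \frac{26}{34 - 20 \sqrt{10}} \left(-49\right) + 4 = \frac{1274}{34 - 20 \sqrt{10}} + 4 = 4 + \frac{1274}{34 - 20 \sqrt{10}}$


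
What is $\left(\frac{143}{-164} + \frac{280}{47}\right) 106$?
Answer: $\frac{2077547}{3854} \approx 539.06$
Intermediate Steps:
$\left(\frac{143}{-164} + \frac{280}{47}\right) 106 = \left(143 \left(- \frac{1}{164}\right) + 280 \cdot \frac{1}{47}\right) 106 = \left(- \frac{143}{164} + \frac{280}{47}\right) 106 = \frac{39199}{7708} \cdot 106 = \frac{2077547}{3854}$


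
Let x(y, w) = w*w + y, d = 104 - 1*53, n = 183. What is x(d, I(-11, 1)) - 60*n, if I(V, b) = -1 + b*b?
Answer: -10929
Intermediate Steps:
I(V, b) = -1 + b²
d = 51 (d = 104 - 53 = 51)
x(y, w) = y + w² (x(y, w) = w² + y = y + w²)
x(d, I(-11, 1)) - 60*n = (51 + (-1 + 1²)²) - 60*183 = (51 + (-1 + 1)²) - 10980 = (51 + 0²) - 10980 = (51 + 0) - 10980 = 51 - 10980 = -10929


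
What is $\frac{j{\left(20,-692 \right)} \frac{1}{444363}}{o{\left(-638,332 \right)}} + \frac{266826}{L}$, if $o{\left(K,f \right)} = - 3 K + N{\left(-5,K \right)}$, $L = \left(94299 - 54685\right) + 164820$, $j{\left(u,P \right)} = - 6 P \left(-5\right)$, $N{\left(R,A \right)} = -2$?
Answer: $\frac{4722854388842}{3618575737423} \approx 1.3052$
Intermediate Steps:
$j{\left(u,P \right)} = 30 P$
$L = 204434$ ($L = 39614 + 164820 = 204434$)
$o{\left(K,f \right)} = -2 - 3 K$ ($o{\left(K,f \right)} = - 3 K - 2 = -2 - 3 K$)
$\frac{j{\left(20,-692 \right)} \frac{1}{444363}}{o{\left(-638,332 \right)}} + \frac{266826}{L} = \frac{30 \left(-692\right) \frac{1}{444363}}{-2 - -1914} + \frac{266826}{204434} = \frac{\left(-20760\right) \frac{1}{444363}}{-2 + 1914} + 266826 \cdot \frac{1}{204434} = - \frac{6920}{148121 \cdot 1912} + \frac{133413}{102217} = \left(- \frac{6920}{148121}\right) \frac{1}{1912} + \frac{133413}{102217} = - \frac{865}{35400919} + \frac{133413}{102217} = \frac{4722854388842}{3618575737423}$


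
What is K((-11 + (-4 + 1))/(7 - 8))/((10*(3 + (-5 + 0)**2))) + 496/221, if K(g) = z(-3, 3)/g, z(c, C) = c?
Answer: 1943657/866320 ≈ 2.2436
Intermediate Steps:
K(g) = -3/g
K((-11 + (-4 + 1))/(7 - 8))/((10*(3 + (-5 + 0)**2))) + 496/221 = (-3*(7 - 8)/(-11 + (-4 + 1)))/((10*(3 + (-5 + 0)**2))) + 496/221 = (-3*(-1/(-11 - 3)))/((10*(3 + (-5)**2))) + 496*(1/221) = (-3/((-14*(-1))))/((10*(3 + 25))) + 496/221 = (-3/14)/((10*28)) + 496/221 = -3*1/14/280 + 496/221 = -3/14*1/280 + 496/221 = -3/3920 + 496/221 = 1943657/866320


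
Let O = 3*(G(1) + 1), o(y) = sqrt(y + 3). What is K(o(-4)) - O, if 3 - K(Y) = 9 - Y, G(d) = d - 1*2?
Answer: -6 + I ≈ -6.0 + 1.0*I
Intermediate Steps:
G(d) = -2 + d (G(d) = d - 2 = -2 + d)
o(y) = sqrt(3 + y)
K(Y) = -6 + Y (K(Y) = 3 - (9 - Y) = 3 + (-9 + Y) = -6 + Y)
O = 0 (O = 3*((-2 + 1) + 1) = 3*(-1 + 1) = 3*0 = 0)
K(o(-4)) - O = (-6 + sqrt(3 - 4)) - 1*0 = (-6 + sqrt(-1)) + 0 = (-6 + I) + 0 = -6 + I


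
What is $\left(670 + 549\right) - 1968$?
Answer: $-749$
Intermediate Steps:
$\left(670 + 549\right) - 1968 = 1219 - 1968 = -749$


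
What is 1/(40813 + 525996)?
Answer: 1/566809 ≈ 1.7643e-6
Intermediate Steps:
1/(40813 + 525996) = 1/566809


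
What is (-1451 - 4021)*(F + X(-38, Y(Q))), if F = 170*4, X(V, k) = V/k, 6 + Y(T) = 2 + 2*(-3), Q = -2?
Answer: -18708768/5 ≈ -3.7418e+6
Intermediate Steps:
Y(T) = -10 (Y(T) = -6 + (2 + 2*(-3)) = -6 + (2 - 6) = -6 - 4 = -10)
F = 680
(-1451 - 4021)*(F + X(-38, Y(Q))) = (-1451 - 4021)*(680 - 38/(-10)) = -5472*(680 - 38*(-⅒)) = -5472*(680 + 19/5) = -5472*3419/5 = -18708768/5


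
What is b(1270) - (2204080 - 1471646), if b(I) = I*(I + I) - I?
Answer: 2492096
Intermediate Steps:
b(I) = -I + 2*I² (b(I) = I*(2*I) - I = 2*I² - I = -I + 2*I²)
b(1270) - (2204080 - 1471646) = 1270*(-1 + 2*1270) - (2204080 - 1471646) = 1270*(-1 + 2540) - 1*732434 = 1270*2539 - 732434 = 3224530 - 732434 = 2492096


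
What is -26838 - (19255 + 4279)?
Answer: -50372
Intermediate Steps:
-26838 - (19255 + 4279) = -26838 - 1*23534 = -26838 - 23534 = -50372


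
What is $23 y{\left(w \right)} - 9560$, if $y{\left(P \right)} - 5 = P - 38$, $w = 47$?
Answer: $-9238$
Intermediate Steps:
$y{\left(P \right)} = -33 + P$ ($y{\left(P \right)} = 5 + \left(P - 38\right) = 5 + \left(-38 + P\right) = -33 + P$)
$23 y{\left(w \right)} - 9560 = 23 \left(-33 + 47\right) - 9560 = 23 \cdot 14 - 9560 = 322 - 9560 = -9238$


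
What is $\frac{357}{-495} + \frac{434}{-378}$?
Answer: $- \frac{2776}{1485} \approx -1.8694$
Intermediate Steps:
$\frac{357}{-495} + \frac{434}{-378} = 357 \left(- \frac{1}{495}\right) + 434 \left(- \frac{1}{378}\right) = - \frac{119}{165} - \frac{31}{27} = - \frac{2776}{1485}$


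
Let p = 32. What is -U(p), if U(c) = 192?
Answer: -192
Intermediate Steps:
-U(p) = -1*192 = -192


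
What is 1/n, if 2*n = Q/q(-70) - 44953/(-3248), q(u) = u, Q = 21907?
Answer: -32480/4857659 ≈ -0.0066863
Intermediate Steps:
n = -4857659/32480 (n = (21907/(-70) - 44953/(-3248))/2 = (21907*(-1/70) - 44953*(-1/3248))/2 = (-21907/70 + 44953/3248)/2 = (1/2)*(-4857659/16240) = -4857659/32480 ≈ -149.56)
1/n = 1/(-4857659/32480) = -32480/4857659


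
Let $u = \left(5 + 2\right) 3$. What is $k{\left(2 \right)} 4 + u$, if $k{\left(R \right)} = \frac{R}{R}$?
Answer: $25$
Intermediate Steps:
$k{\left(R \right)} = 1$
$u = 21$ ($u = 7 \cdot 3 = 21$)
$k{\left(2 \right)} 4 + u = 1 \cdot 4 + 21 = 4 + 21 = 25$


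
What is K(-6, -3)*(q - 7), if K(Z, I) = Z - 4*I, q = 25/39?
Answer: -496/13 ≈ -38.154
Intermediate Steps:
q = 25/39 (q = 25*(1/39) = 25/39 ≈ 0.64103)
K(-6, -3)*(q - 7) = (-6 - 4*(-3))*(25/39 - 7) = (-6 + 12)*(-248/39) = 6*(-248/39) = -496/13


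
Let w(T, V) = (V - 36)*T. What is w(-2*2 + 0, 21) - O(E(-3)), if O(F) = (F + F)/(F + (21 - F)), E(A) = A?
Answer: 422/7 ≈ 60.286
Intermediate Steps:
w(T, V) = T*(-36 + V) (w(T, V) = (-36 + V)*T = T*(-36 + V))
O(F) = 2*F/21 (O(F) = (2*F)/21 = (2*F)*(1/21) = 2*F/21)
w(-2*2 + 0, 21) - O(E(-3)) = (-2*2 + 0)*(-36 + 21) - 2*(-3)/21 = (-4 + 0)*(-15) - 1*(-2/7) = -4*(-15) + 2/7 = 60 + 2/7 = 422/7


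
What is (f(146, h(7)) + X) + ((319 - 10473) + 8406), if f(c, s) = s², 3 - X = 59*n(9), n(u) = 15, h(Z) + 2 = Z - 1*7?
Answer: -2626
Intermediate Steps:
h(Z) = -9 + Z (h(Z) = -2 + (Z - 1*7) = -2 + (Z - 7) = -2 + (-7 + Z) = -9 + Z)
X = -882 (X = 3 - 59*15 = 3 - 1*885 = 3 - 885 = -882)
(f(146, h(7)) + X) + ((319 - 10473) + 8406) = ((-9 + 7)² - 882) + ((319 - 10473) + 8406) = ((-2)² - 882) + (-10154 + 8406) = (4 - 882) - 1748 = -878 - 1748 = -2626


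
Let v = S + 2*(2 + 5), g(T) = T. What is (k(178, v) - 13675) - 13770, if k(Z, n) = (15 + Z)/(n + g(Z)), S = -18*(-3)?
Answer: -6751277/246 ≈ -27444.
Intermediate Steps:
S = 54
v = 68 (v = 54 + 2*(2 + 5) = 54 + 2*7 = 54 + 14 = 68)
k(Z, n) = (15 + Z)/(Z + n) (k(Z, n) = (15 + Z)/(n + Z) = (15 + Z)/(Z + n))
(k(178, v) - 13675) - 13770 = ((15 + 178)/(178 + 68) - 13675) - 13770 = (193/246 - 13675) - 13770 = -3363857/246 - 13770 = -6751277/246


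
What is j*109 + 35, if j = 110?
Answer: 12025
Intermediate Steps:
j*109 + 35 = 110*109 + 35 = 11990 + 35 = 12025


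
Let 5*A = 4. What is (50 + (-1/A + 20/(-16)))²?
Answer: 9025/4 ≈ 2256.3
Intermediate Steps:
A = ⅘ (A = (⅕)*4 = ⅘ ≈ 0.80000)
(50 + (-1/A + 20/(-16)))² = (50 + (-1/⅘ + 20/(-16)))² = (50 + (-1*5/4 + 20*(-1/16)))² = (50 + (-5/4 - 5/4))² = (50 - 5/2)² = (95/2)² = 9025/4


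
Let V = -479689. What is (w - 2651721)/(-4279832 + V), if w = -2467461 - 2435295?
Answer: 2518159/1586507 ≈ 1.5872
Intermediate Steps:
w = -4902756
(w - 2651721)/(-4279832 + V) = (-4902756 - 2651721)/(-4279832 - 479689) = -7554477/(-4759521) = -7554477*(-1/4759521) = 2518159/1586507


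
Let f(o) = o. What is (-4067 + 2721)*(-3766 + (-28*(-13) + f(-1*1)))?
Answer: 4580438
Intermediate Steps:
(-4067 + 2721)*(-3766 + (-28*(-13) + f(-1*1))) = (-4067 + 2721)*(-3766 + (-28*(-13) - 1*1)) = -1346*(-3766 + (364 - 1)) = -1346*(-3766 + 363) = -1346*(-3403) = 4580438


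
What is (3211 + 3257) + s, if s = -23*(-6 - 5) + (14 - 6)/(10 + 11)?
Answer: 141149/21 ≈ 6721.4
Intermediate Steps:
s = 5321/21 (s = -23*(-11) + 8/21 = 253 + 8*(1/21) = 253 + 8/21 = 5321/21 ≈ 253.38)
(3211 + 3257) + s = (3211 + 3257) + 5321/21 = 6468 + 5321/21 = 141149/21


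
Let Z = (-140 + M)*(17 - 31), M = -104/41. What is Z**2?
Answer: 6693857856/1681 ≈ 3.9821e+6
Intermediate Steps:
M = -104/41 (M = -104*1/41 = -104/41 ≈ -2.5366)
Z = 81816/41 (Z = (-140 - 104/41)*(17 - 31) = -5844/41*(-14) = 81816/41 ≈ 1995.5)
Z**2 = (81816/41)**2 = 6693857856/1681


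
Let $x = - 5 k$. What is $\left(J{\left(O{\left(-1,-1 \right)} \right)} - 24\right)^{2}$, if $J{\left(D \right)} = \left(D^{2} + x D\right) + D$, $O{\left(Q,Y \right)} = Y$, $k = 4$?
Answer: $16$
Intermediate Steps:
$x = -20$ ($x = \left(-5\right) 4 = -20$)
$J{\left(D \right)} = D^{2} - 19 D$ ($J{\left(D \right)} = \left(D^{2} - 20 D\right) + D = D^{2} - 19 D$)
$\left(J{\left(O{\left(-1,-1 \right)} \right)} - 24\right)^{2} = \left(- (-19 - 1) - 24\right)^{2} = \left(\left(-1\right) \left(-20\right) - 24\right)^{2} = \left(20 - 24\right)^{2} = \left(-4\right)^{2} = 16$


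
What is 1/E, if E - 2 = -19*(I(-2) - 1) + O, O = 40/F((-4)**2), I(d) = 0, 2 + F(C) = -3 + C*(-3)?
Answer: 53/1073 ≈ 0.049394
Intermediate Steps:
F(C) = -5 - 3*C (F(C) = -2 + (-3 + C*(-3)) = -2 + (-3 - 3*C) = -5 - 3*C)
O = -40/53 (O = 40/(-5 - 3*(-4)**2) = 40/(-5 - 3*16) = 40/(-5 - 48) = 40/(-53) = 40*(-1/53) = -40/53 ≈ -0.75472)
E = 1073/53 (E = 2 + (-19*(0 - 1) - 40/53) = 2 + (-(-19) - 40/53) = 2 + (-19*(-1) - 40/53) = 2 + (19 - 40/53) = 2 + 967/53 = 1073/53 ≈ 20.245)
1/E = 1/(1073/53) = 53/1073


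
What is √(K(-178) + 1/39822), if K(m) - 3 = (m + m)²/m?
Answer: I*√1124326264134/39822 ≈ 26.627*I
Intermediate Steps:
K(m) = 3 + 4*m (K(m) = 3 + (m + m)²/m = 3 + (2*m)²/m = 3 + (4*m²)/m = 3 + 4*m)
√(K(-178) + 1/39822) = √((3 + 4*(-178)) + 1/39822) = √((3 - 712) + 1/39822) = √(-709 + 1/39822) = √(-28233797/39822) = I*√1124326264134/39822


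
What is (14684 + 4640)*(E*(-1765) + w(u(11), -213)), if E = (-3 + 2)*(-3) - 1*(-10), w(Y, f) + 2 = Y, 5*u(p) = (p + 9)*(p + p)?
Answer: -441727316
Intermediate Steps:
u(p) = 2*p*(9 + p)/5 (u(p) = ((p + 9)*(p + p))/5 = ((9 + p)*(2*p))/5 = (2*p*(9 + p))/5 = 2*p*(9 + p)/5)
w(Y, f) = -2 + Y
E = 13 (E = -1*(-3) + 10 = 3 + 10 = 13)
(14684 + 4640)*(E*(-1765) + w(u(11), -213)) = (14684 + 4640)*(13*(-1765) + (-2 + (⅖)*11*(9 + 11))) = 19324*(-22945 + (-2 + (⅖)*11*20)) = 19324*(-22945 + (-2 + 88)) = 19324*(-22945 + 86) = 19324*(-22859) = -441727316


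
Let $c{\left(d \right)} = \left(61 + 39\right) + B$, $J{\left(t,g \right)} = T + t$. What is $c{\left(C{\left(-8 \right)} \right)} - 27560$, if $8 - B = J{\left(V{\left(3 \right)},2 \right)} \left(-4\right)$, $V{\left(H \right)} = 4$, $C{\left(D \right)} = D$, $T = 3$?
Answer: $-27424$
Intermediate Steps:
$J{\left(t,g \right)} = 3 + t$
$B = 36$ ($B = 8 - \left(3 + 4\right) \left(-4\right) = 8 - 7 \left(-4\right) = 8 - -28 = 8 + 28 = 36$)
$c{\left(d \right)} = 136$ ($c{\left(d \right)} = \left(61 + 39\right) + 36 = 100 + 36 = 136$)
$c{\left(C{\left(-8 \right)} \right)} - 27560 = 136 - 27560 = -27424$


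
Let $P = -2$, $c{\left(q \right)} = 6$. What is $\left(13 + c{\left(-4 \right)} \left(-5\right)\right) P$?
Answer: $34$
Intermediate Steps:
$\left(13 + c{\left(-4 \right)} \left(-5\right)\right) P = \left(13 + 6 \left(-5\right)\right) \left(-2\right) = \left(13 - 30\right) \left(-2\right) = \left(-17\right) \left(-2\right) = 34$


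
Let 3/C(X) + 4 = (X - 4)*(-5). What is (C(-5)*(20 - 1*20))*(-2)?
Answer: 0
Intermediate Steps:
C(X) = 3/(16 - 5*X) (C(X) = 3/(-4 + (X - 4)*(-5)) = 3/(-4 + (-4 + X)*(-5)) = 3/(-4 + (20 - 5*X)) = 3/(16 - 5*X))
(C(-5)*(20 - 1*20))*(-2) = ((-3/(-16 + 5*(-5)))*(20 - 1*20))*(-2) = ((-3/(-16 - 25))*(20 - 20))*(-2) = (-3/(-41)*0)*(-2) = (-3*(-1/41)*0)*(-2) = ((3/41)*0)*(-2) = 0*(-2) = 0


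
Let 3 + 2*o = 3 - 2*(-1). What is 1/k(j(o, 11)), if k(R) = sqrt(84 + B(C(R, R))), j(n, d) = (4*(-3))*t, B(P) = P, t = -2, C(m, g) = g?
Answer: sqrt(3)/18 ≈ 0.096225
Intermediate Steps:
o = 1 (o = -3/2 + (3 - 2*(-1))/2 = -3/2 + (3 + 2)/2 = -3/2 + (1/2)*5 = -3/2 + 5/2 = 1)
j(n, d) = 24 (j(n, d) = (4*(-3))*(-2) = -12*(-2) = 24)
k(R) = sqrt(84 + R)
1/k(j(o, 11)) = 1/(sqrt(84 + 24)) = 1/(sqrt(108)) = 1/(6*sqrt(3)) = sqrt(3)/18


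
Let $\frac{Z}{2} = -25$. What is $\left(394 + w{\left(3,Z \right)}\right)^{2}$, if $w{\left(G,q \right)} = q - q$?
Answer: $155236$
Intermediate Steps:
$Z = -50$ ($Z = 2 \left(-25\right) = -50$)
$w{\left(G,q \right)} = 0$
$\left(394 + w{\left(3,Z \right)}\right)^{2} = \left(394 + 0\right)^{2} = 394^{2} = 155236$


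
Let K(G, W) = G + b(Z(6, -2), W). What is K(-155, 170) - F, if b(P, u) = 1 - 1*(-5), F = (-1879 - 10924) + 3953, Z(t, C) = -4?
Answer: 8701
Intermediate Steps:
F = -8850 (F = -12803 + 3953 = -8850)
b(P, u) = 6 (b(P, u) = 1 + 5 = 6)
K(G, W) = 6 + G (K(G, W) = G + 6 = 6 + G)
K(-155, 170) - F = (6 - 155) - 1*(-8850) = -149 + 8850 = 8701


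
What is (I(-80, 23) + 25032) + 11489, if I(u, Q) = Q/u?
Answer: 2921657/80 ≈ 36521.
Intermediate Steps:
(I(-80, 23) + 25032) + 11489 = (23/(-80) + 25032) + 11489 = (23*(-1/80) + 25032) + 11489 = (-23/80 + 25032) + 11489 = 2002537/80 + 11489 = 2921657/80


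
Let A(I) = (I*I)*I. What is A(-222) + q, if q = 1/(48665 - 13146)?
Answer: -388615083911/35519 ≈ -1.0941e+7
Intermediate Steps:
A(I) = I³ (A(I) = I²*I = I³)
q = 1/35519 ≈ 2.8154e-5
A(-222) + q = (-222)³ + 1/35519 = -10941048 + 1/35519 = -388615083911/35519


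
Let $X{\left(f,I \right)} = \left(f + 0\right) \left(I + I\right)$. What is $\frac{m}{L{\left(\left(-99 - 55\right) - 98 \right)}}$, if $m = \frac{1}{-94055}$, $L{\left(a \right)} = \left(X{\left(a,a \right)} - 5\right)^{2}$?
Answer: $- \frac{1}{1517084765756495} \approx -6.5916 \cdot 10^{-16}$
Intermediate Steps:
$X{\left(f,I \right)} = 2 I f$ ($X{\left(f,I \right)} = f 2 I = 2 I f$)
$L{\left(a \right)} = \left(-5 + 2 a^{2}\right)^{2}$ ($L{\left(a \right)} = \left(2 a a - 5\right)^{2} = \left(2 a^{2} - 5\right)^{2} = \left(-5 + 2 a^{2}\right)^{2}$)
$m = - \frac{1}{94055} \approx -1.0632 \cdot 10^{-5}$
$\frac{m}{L{\left(\left(-99 - 55\right) - 98 \right)}} = - \frac{1}{94055 \left(-5 + 2 \left(\left(-99 - 55\right) - 98\right)^{2}\right)^{2}} = - \frac{1}{94055 \left(-5 + 2 \left(-154 - 98\right)^{2}\right)^{2}} = - \frac{1}{94055 \left(-5 + 2 \left(-252\right)^{2}\right)^{2}} = - \frac{1}{94055 \left(-5 + 2 \cdot 63504\right)^{2}} = - \frac{1}{94055 \left(-5 + 127008\right)^{2}} = - \frac{1}{94055 \cdot 127003^{2}} = - \frac{1}{94055 \cdot 16129762009} = \left(- \frac{1}{94055}\right) \frac{1}{16129762009} = - \frac{1}{1517084765756495}$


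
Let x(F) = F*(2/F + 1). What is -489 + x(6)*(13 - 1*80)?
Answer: -1025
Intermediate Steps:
x(F) = F*(1 + 2/F)
-489 + x(6)*(13 - 1*80) = -489 + (2 + 6)*(13 - 1*80) = -489 + 8*(13 - 80) = -489 + 8*(-67) = -489 - 536 = -1025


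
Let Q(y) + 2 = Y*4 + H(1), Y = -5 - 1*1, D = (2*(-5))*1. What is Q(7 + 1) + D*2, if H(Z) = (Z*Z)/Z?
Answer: -45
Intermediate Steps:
D = -10 (D = -10*1 = -10)
H(Z) = Z (H(Z) = Z²/Z = Z)
Y = -6 (Y = -5 - 1 = -6)
Q(y) = -25 (Q(y) = -2 + (-6*4 + 1) = -2 + (-24 + 1) = -2 - 23 = -25)
Q(7 + 1) + D*2 = -25 - 10*2 = -25 - 20 = -45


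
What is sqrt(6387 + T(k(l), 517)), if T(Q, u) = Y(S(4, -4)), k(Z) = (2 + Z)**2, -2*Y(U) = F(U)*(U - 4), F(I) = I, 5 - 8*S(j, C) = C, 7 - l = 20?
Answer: sqrt(1635486)/16 ≈ 79.929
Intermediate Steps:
l = -13 (l = 7 - 1*20 = 7 - 20 = -13)
S(j, C) = 5/8 - C/8
Y(U) = -U*(-4 + U)/2 (Y(U) = -U*(U - 4)/2 = -U*(-4 + U)/2)
T(Q, u) = 207/128 (T(Q, u) = (5/8 - 1/8*(-4))*(4 - (5/8 - 1/8*(-4)))/2 = (5/8 + 1/2)*(4 - (5/8 + 1/2))/2 = (1/2)*(9/8)*(4 - 1*9/8) = (1/2)*(9/8)*(4 - 9/8) = (1/2)*(9/8)*(23/8) = 207/128)
sqrt(6387 + T(k(l), 517)) = sqrt(6387 + 207/128) = sqrt(817743/128) = sqrt(1635486)/16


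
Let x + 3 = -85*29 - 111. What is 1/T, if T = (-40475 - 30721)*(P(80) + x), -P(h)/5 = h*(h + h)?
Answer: 1/4740158484 ≈ 2.1096e-10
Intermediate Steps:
P(h) = -10*h² (P(h) = -5*h*(h + h) = -5*h*2*h = -10*h²)
x = -2579 (x = -3 + (-85*29 - 111) = -3 + (-2465 - 111) = -3 - 2576 = -2579)
T = 4740158484 (T = (-40475 - 30721)*(-10*80² - 2579) = -71196*(-10*6400 - 2579) = -71196*(-64000 - 2579) = -71196*(-66579) = 4740158484)
1/T = 1/4740158484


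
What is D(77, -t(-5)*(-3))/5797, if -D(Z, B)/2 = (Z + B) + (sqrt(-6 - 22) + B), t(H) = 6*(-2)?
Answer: -10/5797 - 4*I*sqrt(7)/5797 ≈ -0.001725 - 0.0018256*I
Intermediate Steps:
t(H) = -12
D(Z, B) = -4*B - 2*Z - 4*I*sqrt(7) (D(Z, B) = -2*((Z + B) + (sqrt(-6 - 22) + B)) = -2*((B + Z) + (sqrt(-28) + B)) = -2*((B + Z) + (2*I*sqrt(7) + B)) = -2*((B + Z) + (B + 2*I*sqrt(7))) = -2*(Z + 2*B + 2*I*sqrt(7)) = -4*B - 2*Z - 4*I*sqrt(7))
D(77, -t(-5)*(-3))/5797 = (-4*(-1*(-12))*(-3) - 2*77 - 4*I*sqrt(7))/5797 = (-48*(-3) - 154 - 4*I*sqrt(7))*(1/5797) = (-4*(-36) - 154 - 4*I*sqrt(7))*(1/5797) = (144 - 154 - 4*I*sqrt(7))*(1/5797) = (-10 - 4*I*sqrt(7))*(1/5797) = -10/5797 - 4*I*sqrt(7)/5797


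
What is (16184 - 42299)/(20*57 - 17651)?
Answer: 26115/16511 ≈ 1.5817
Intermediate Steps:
(16184 - 42299)/(20*57 - 17651) = -26115/(1140 - 17651) = -26115/(-16511) = -26115*(-1/16511) = 26115/16511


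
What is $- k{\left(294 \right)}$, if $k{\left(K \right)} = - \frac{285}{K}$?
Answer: $\frac{95}{98} \approx 0.96939$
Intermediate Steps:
$- k{\left(294 \right)} = - \frac{-285}{294} = \left(-1\right) \left(- \frac{95}{98}\right) = \frac{95}{98}$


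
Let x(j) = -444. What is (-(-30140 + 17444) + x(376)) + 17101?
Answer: 29353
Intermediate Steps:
(-(-30140 + 17444) + x(376)) + 17101 = (-(-30140 + 17444) - 444) + 17101 = (-1*(-12696) - 444) + 17101 = (12696 - 444) + 17101 = 12252 + 17101 = 29353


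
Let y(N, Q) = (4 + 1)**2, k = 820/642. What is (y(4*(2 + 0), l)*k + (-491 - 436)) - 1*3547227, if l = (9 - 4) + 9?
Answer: -1138947184/321 ≈ -3.5481e+6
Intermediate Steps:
k = 410/321 (k = 820*(1/642) = 410/321 ≈ 1.2773)
l = 14 (l = 5 + 9 = 14)
y(N, Q) = 25 (y(N, Q) = 5**2 = 25)
(y(4*(2 + 0), l)*k + (-491 - 436)) - 1*3547227 = (25*(410/321) + (-491 - 436)) - 1*3547227 = (10250/321 - 927) - 3547227 = -287317/321 - 3547227 = -1138947184/321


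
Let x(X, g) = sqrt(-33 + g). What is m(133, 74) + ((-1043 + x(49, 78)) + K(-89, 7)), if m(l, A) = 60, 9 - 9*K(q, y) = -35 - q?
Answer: -988 + 3*sqrt(5) ≈ -981.29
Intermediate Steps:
K(q, y) = 44/9 + q/9 (K(q, y) = 1 - (-35 - q)/9 = 1 + (35/9 + q/9) = 44/9 + q/9)
m(133, 74) + ((-1043 + x(49, 78)) + K(-89, 7)) = 60 + ((-1043 + sqrt(-33 + 78)) + (44/9 + (1/9)*(-89))) = 60 + ((-1043 + sqrt(45)) + (44/9 - 89/9)) = 60 + ((-1043 + 3*sqrt(5)) - 5) = 60 + (-1048 + 3*sqrt(5)) = -988 + 3*sqrt(5)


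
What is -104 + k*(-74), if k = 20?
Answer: -1584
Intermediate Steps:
-104 + k*(-74) = -104 + 20*(-74) = -104 - 1480 = -1584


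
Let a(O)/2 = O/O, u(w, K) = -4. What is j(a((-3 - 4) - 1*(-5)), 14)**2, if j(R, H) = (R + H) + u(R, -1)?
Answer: 144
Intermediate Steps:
a(O) = 2 (a(O) = 2*(O/O) = 2*1 = 2)
j(R, H) = -4 + H + R (j(R, H) = (R + H) - 4 = (H + R) - 4 = -4 + H + R)
j(a((-3 - 4) - 1*(-5)), 14)**2 = (-4 + 14 + 2)**2 = 12**2 = 144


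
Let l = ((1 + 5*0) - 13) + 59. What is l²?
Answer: 2209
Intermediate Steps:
l = 47 (l = ((1 + 0) - 13) + 59 = (1 - 13) + 59 = -12 + 59 = 47)
l² = 47² = 2209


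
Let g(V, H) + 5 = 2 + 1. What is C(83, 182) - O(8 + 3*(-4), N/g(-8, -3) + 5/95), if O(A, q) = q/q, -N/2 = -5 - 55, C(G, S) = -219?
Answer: -220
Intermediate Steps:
g(V, H) = -2 (g(V, H) = -5 + (2 + 1) = -5 + 3 = -2)
N = 120 (N = -2*(-5 - 55) = -2*(-60) = 120)
O(A, q) = 1
C(83, 182) - O(8 + 3*(-4), N/g(-8, -3) + 5/95) = -219 - 1*1 = -219 - 1 = -220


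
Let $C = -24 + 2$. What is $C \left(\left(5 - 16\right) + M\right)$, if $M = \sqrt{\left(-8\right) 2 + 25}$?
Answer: $176$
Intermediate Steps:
$C = -22$
$M = 3$ ($M = \sqrt{-16 + 25} = \sqrt{9} = 3$)
$C \left(\left(5 - 16\right) + M\right) = - 22 \left(\left(5 - 16\right) + 3\right) = - 22 \left(-11 + 3\right) = \left(-22\right) \left(-8\right) = 176$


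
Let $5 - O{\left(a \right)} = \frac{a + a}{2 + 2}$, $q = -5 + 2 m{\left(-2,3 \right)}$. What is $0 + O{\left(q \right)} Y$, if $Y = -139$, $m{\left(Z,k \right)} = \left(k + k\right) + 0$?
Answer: $- \frac{417}{2} \approx -208.5$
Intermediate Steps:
$m{\left(Z,k \right)} = 2 k$ ($m{\left(Z,k \right)} = 2 k + 0 = 2 k$)
$q = 7$ ($q = -5 + 2 \cdot 2 \cdot 3 = -5 + 2 \cdot 6 = -5 + 12 = 7$)
$O{\left(a \right)} = 5 - \frac{a}{2}$ ($O{\left(a \right)} = 5 - \frac{a + a}{2 + 2} = 5 - \frac{2 a}{4} = 5 - 2 a \frac{1}{4} = 5 - \frac{a}{2}$)
$0 + O{\left(q \right)} Y = 0 + \left(5 - \frac{7}{2}\right) \left(-139\right) = 0 + \frac{3}{2} \left(-139\right) = 0 - \frac{417}{2} = - \frac{417}{2}$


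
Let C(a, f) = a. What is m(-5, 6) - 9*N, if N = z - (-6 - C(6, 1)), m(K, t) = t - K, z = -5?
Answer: -52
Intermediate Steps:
N = 7 (N = -5 - (-6 - 1*6) = -5 - (-6 - 6) = -5 - 1*(-12) = -5 + 12 = 7)
m(-5, 6) - 9*N = (6 - 1*(-5)) - 9*7 = (6 + 5) - 63 = 11 - 63 = -52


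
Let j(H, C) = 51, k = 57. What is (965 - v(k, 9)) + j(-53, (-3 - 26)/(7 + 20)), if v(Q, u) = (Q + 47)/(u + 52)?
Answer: 61872/61 ≈ 1014.3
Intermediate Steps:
v(Q, u) = (47 + Q)/(52 + u)
(965 - v(k, 9)) + j(-53, (-3 - 26)/(7 + 20)) = (965 - (47 + 57)/(52 + 9)) + 51 = (965 - 104/61) + 51 = 58761/61 + 51 = 61872/61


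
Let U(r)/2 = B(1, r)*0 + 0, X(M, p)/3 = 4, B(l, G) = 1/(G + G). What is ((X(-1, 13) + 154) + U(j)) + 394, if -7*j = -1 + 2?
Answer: 560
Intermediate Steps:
B(l, G) = 1/(2*G)
X(M, p) = 12 (X(M, p) = 3*4 = 12)
j = -1/7 (j = -(-1 + 2)/7 = -1/7*1 = -1/7 ≈ -0.14286)
U(r) = 0 (U(r) = 2*((1/(2*r))*0 + 0) = 2*(0 + 0) = 2*0 = 0)
((X(-1, 13) + 154) + U(j)) + 394 = ((12 + 154) + 0) + 394 = (166 + 0) + 394 = 166 + 394 = 560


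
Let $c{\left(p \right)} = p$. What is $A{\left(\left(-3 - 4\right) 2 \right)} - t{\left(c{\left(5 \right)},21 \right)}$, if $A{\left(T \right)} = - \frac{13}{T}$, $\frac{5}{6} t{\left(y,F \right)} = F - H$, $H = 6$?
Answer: $- \frac{239}{14} \approx -17.071$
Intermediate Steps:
$t{\left(y,F \right)} = - \frac{36}{5} + \frac{6 F}{5}$ ($t{\left(y,F \right)} = \frac{6 \left(F - 6\right)}{5} = \frac{6 \left(-6 + F\right)}{5} = - \frac{36}{5} + \frac{6 F}{5}$)
$A{\left(\left(-3 - 4\right) 2 \right)} - t{\left(c{\left(5 \right)},21 \right)} = - \frac{13}{\left(-3 - 4\right) 2} - \left(- \frac{36}{5} + \frac{6}{5} \cdot 21\right) = - \frac{13}{\left(-7\right) 2} - \left(- \frac{36}{5} + \frac{126}{5}\right) = - \frac{13}{-14} - 18 = \left(-13\right) \left(- \frac{1}{14}\right) - 18 = \frac{13}{14} - 18 = - \frac{239}{14}$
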